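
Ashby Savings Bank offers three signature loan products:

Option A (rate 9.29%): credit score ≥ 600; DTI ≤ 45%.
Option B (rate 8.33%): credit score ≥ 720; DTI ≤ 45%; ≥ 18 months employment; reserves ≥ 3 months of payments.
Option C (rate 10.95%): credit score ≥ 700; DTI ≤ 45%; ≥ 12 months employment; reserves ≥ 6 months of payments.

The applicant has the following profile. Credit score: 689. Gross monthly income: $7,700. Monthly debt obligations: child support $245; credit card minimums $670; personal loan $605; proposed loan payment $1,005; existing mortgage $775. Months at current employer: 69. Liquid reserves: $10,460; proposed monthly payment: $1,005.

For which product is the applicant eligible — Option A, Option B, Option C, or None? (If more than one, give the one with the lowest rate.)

Option A

Total debts = (245 + 670 + 605 + 1,005 + 775) = 3,300; DTI = 3,300/7,700 = 42.9%.
Reserves = 10,460/1,005 = 10.4 months.
Option A: score 689 ≥ 600; DTI 42.9% ≤ 45% → qualifies.
Option B: score 689 < 720; DTI 42.9% ≤ 45%; employment 69 ≥ 18 mo; reserves 10.4 ≥ 3 mo → does not qualify.
Option C: score 689 < 700; DTI 42.9% ≤ 45%; employment 69 ≥ 12 mo; reserves 10.4 ≥ 6 mo → does not qualify.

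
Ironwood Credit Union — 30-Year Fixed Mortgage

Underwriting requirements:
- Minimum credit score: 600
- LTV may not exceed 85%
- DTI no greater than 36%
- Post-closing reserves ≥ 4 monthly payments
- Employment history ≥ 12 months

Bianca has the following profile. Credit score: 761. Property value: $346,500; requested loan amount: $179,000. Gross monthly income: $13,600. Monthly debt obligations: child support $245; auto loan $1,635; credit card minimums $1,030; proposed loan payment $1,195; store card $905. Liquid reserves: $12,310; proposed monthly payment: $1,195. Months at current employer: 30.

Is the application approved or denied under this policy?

Credit score 761 ≥ 600 (meets)
LTV = 179,000/346,500 = 51.7% ≤ 85%
Total monthly debts = (245 + 1,635 + 1,030 + 1,195 + 905) = 5,010. Debt-to-income = 5,010/13,600 = 36.8% — over 36% limit
Reserves: 12,310 ÷ 1,195 = 10.3 months (meets 4-month minimum)
Employment 30 ≥ 12 months
Fails on DTI.

Denied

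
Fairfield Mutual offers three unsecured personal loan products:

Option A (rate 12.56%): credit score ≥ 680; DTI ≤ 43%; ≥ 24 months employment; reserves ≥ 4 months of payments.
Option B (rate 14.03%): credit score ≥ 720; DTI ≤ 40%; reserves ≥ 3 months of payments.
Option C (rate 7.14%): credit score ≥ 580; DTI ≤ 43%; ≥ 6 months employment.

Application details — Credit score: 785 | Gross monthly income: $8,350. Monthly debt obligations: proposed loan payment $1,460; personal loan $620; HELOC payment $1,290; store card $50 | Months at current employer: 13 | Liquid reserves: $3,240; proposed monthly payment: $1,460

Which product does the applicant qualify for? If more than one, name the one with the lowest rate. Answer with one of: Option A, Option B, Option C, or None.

Total debts = (1,460 + 620 + 1,290 + 50) = 3,420; DTI = 3,420/8,350 = 41%.
Reserves = 3,240/1,460 = 2.2 months.
Option A: score 785 ≥ 680; DTI 41% ≤ 43%; employment 13 < 24 mo; reserves 2.2 < 4 mo → does not qualify.
Option B: score 785 ≥ 720; DTI 41% > 40%; reserves 2.2 < 3 mo → does not qualify.
Option C: score 785 ≥ 580; DTI 41% ≤ 43%; employment 13 ≥ 6 mo → qualifies.

Option C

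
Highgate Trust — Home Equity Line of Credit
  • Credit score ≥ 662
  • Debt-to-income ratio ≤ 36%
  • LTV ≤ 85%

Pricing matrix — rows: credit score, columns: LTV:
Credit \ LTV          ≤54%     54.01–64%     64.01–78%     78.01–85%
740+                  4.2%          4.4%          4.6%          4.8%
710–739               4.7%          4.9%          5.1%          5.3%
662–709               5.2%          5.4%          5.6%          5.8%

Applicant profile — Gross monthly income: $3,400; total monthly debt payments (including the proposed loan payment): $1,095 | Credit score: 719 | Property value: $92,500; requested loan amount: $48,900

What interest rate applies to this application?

Credit score 719 ≥ 662; DTI = 1,095/3,400 = 32.2% ≤ 36%
LTV: 48,900 ÷ 92,500 = 52.9%, within 85% cap
Score 719 is in the 710–739 band; LTV 52.9% is in the ≤54% band → 4.7%.

4.7%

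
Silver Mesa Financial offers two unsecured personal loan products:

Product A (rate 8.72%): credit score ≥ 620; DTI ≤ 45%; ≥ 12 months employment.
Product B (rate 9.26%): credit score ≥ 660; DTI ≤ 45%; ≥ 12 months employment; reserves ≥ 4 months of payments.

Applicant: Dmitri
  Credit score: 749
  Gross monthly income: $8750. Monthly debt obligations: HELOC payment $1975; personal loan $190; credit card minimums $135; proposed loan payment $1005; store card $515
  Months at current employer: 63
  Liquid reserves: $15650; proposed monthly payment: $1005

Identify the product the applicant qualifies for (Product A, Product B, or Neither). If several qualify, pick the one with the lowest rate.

Product A

Total debts = (1,975 + 190 + 135 + 1,005 + 515) = 3,820; DTI = 3,820/8,750 = 43.7%.
Reserves = 15,650/1,005 = 15.6 months.
Product A: score 749 ≥ 620; DTI 43.7% ≤ 45%; employment 63 ≥ 12 mo → qualifies.
Product B: score 749 ≥ 660; DTI 43.7% ≤ 45%; employment 63 ≥ 12 mo; reserves 15.6 ≥ 4 mo → qualifies.
Qualifying: Product A, Product B. Lowest rate is 8.72% → Product A.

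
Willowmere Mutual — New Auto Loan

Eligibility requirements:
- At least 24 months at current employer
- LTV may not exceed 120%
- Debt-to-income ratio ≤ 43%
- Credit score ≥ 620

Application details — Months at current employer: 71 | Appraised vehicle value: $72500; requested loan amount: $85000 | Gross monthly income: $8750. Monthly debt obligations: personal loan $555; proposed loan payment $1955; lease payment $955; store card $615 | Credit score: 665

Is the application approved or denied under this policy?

Employment 71 ≥ 24 months
LTV = 85,000/72,500 = 117.2% ≤ 120%
Total monthly debts = (555 + 1,955 + 955 + 615) = 4,080. Debt-to-income = 4,080/8,750 = 46.6% — over 43% limit
Credit score 665 ≥ 620 (meets)
Fails on DTI.

Denied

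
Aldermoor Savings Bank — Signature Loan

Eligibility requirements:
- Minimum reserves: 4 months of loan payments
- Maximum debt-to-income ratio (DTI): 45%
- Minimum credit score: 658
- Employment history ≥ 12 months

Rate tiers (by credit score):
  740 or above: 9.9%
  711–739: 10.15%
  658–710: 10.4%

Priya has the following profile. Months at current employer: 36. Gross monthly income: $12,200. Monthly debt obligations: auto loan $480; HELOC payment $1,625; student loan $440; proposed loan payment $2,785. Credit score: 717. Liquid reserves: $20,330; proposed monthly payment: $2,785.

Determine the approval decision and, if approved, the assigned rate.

Credit score 717 ≥ 658 (meets minimum)
Employment 36 ≥ 12 months
Total monthly debts = (480 + 1,625 + 440 + 2,785) = 5,330. DTI = 5,330/12,200 = 43.7% ≤ 45%
Liquid reserves cover 20,330/2,785 = 7.3 months — ≥ 4 required
All requirements met. Score 717 falls in the 711–739 tier → 10.15%.

Approved at 10.15%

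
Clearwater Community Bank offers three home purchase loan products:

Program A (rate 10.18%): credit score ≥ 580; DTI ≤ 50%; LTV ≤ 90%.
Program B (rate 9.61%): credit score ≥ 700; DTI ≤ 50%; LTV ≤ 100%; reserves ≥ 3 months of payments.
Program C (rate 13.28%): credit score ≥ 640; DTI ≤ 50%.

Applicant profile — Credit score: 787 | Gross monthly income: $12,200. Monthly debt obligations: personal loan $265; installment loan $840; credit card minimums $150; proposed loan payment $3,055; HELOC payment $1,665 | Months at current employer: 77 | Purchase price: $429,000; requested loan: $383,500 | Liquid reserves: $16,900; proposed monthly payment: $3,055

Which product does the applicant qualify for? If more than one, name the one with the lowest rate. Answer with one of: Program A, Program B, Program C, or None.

Program B

Total debts = (265 + 840 + 150 + 3,055 + 1,665) = 5,975; DTI = 5,975/12,200 = 49%.
LTV = 383,500/429,000 = 89.4%.
Reserves = 16,900/3,055 = 5.5 months.
Program A: score 787 ≥ 580; DTI 49% ≤ 50%; LTV 89.4% ≤ 90% → qualifies.
Program B: score 787 ≥ 700; DTI 49% ≤ 50%; LTV 89.4% ≤ 100%; reserves 5.5 ≥ 3 mo → qualifies.
Program C: score 787 ≥ 640; DTI 49% ≤ 50% → qualifies.
Qualifying: Program A, Program B, Program C. Lowest rate is 9.61% → Program B.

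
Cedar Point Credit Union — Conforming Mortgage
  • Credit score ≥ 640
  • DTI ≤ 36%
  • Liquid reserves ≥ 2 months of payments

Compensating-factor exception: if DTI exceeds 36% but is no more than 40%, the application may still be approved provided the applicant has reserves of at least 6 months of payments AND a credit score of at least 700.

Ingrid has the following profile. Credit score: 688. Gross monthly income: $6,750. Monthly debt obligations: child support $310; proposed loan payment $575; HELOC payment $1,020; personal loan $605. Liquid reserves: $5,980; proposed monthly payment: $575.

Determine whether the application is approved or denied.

Denied

Credit score 688 ≥ 640 (meets base)
Total debts = (310 + 575 + 1,020 + 605) = 2,510. DTI = 2,510/6,750 = 37.2% > 36% — standard DTI limit exceeded.
Reserves: 5,980 ÷ 575 = 10.4 months (meets 2-month minimum)
37.2% falls in the override range (36%–40%), so the compensating-factor test applies.
Reserves 10.4 ≥ 6 months; credit score 688 < 700.
Compensating-factor requirement not fully met.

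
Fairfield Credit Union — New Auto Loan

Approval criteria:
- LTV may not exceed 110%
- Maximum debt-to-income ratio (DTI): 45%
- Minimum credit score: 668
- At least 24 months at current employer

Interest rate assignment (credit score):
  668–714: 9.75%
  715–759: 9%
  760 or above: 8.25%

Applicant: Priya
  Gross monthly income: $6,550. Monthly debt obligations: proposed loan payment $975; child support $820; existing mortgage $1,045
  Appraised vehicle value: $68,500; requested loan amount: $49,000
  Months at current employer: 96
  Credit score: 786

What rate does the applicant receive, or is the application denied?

Credit score 786 ≥ 668 (meets minimum)
Loan-to-value = 49,000/68,500 = 71.5% — pass (110% max)
Total monthly debts = (975 + 820 + 1,045) = 2,840. Debt-to-income = 2,840/6,550 = 43.4% — meets 45% limit
Employment 96 ≥ 24 months
All requirements met. Score 786 falls in the 760 or above tier → 8.25%.

Approved at 8.25%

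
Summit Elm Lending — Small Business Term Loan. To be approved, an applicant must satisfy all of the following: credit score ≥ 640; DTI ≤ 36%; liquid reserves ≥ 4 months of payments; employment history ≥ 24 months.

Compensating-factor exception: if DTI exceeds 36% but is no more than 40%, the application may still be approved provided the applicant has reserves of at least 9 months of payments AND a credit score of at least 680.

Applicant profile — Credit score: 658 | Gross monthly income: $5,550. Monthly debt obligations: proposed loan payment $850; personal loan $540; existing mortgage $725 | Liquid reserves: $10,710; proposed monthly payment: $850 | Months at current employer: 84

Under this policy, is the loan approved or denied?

Credit score 658 ≥ 640 (meets base)
Total debts = (850 + 540 + 725) = 2,115. DTI: 2,115 ÷ 5,550 = 38.1%, over the 36% base limit.
Reserves = 10,710/850 = 12.6 months ≥ 4
Employment 84 ≥ 24 months
38.1% falls in the override range (36%–40%), so the compensating-factor test applies.
Reserves 12.6 ≥ 9 months; credit score 658 < 680.
Compensating-factor requirement not fully met.

Denied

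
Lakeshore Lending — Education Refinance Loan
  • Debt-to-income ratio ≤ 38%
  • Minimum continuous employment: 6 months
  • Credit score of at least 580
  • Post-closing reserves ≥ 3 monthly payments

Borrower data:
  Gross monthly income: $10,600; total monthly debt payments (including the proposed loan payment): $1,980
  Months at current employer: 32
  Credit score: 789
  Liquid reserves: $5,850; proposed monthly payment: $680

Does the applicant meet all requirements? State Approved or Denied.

Debt-to-income = 1,980/10,600 = 18.7% — meets 38% limit
Employment 32 ≥ 6 months
Credit score 789 ≥ 580 (meets)
Liquid reserves cover 5,850/680 = 8.6 months — ≥ 3 required
All criteria satisfied.

Approved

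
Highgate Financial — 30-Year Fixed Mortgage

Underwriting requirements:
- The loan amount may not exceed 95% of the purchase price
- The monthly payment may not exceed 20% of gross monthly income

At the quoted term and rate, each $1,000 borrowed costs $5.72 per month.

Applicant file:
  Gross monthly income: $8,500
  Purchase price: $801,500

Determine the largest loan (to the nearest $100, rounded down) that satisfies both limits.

$297,200

Payment cap: 20% × $8,500 = $1,700/month.
At $5.72 per $1,000, that supports 1,700/5.72 × 1,000 ≈ $297,202 → $297,200.
LTV cap: 95% × $801,500 = $761,425 → $761,400.
Binding constraint: payment-to-income.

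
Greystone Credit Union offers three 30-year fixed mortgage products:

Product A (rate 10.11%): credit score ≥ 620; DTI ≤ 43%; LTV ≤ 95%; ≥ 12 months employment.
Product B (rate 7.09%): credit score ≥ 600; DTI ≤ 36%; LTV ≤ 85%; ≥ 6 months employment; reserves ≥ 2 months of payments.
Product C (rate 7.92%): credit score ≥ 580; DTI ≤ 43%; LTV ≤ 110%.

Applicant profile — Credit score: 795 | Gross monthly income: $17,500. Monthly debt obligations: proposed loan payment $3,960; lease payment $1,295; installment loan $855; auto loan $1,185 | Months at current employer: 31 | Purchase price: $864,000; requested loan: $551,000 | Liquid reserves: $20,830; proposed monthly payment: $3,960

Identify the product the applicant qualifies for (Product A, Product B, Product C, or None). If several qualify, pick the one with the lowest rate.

Product C

Total debts = (3,960 + 1,295 + 855 + 1,185) = 7,295; DTI = 7,295/17,500 = 41.7%.
LTV = 551,000/864,000 = 63.8%.
Reserves = 20,830/3,960 = 5.3 months.
Product A: score 795 ≥ 620; DTI 41.7% ≤ 43%; LTV 63.8% ≤ 95%; employment 31 ≥ 12 mo → qualifies.
Product B: score 795 ≥ 600; DTI 41.7% > 36%; LTV 63.8% ≤ 85%; employment 31 ≥ 6 mo; reserves 5.3 ≥ 2 mo → does not qualify.
Product C: score 795 ≥ 580; DTI 41.7% ≤ 43%; LTV 63.8% ≤ 110% → qualifies.
Qualifying: Product A, Product C. Lowest rate is 7.92% → Product C.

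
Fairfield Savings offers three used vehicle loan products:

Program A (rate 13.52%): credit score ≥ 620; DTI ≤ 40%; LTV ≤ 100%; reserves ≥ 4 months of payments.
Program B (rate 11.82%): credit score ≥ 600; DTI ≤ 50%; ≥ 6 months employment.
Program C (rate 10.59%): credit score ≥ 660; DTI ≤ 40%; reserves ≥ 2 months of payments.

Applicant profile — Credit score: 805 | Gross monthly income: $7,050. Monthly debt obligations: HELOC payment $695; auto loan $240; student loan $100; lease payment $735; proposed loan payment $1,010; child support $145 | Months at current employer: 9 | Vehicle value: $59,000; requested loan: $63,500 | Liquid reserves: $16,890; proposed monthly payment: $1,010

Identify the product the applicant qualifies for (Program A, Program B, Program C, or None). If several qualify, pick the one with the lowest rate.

Program B

Total debts = (695 + 240 + 100 + 735 + 1,010 + 145) = 2,925; DTI = 2,925/7,050 = 41.5%.
LTV = 63,500/59,000 = 107.6%.
Reserves = 16,890/1,010 = 16.7 months.
Program A: score 805 ≥ 620; DTI 41.5% > 40%; LTV 107.6% > 100%; reserves 16.7 ≥ 4 mo → does not qualify.
Program B: score 805 ≥ 600; DTI 41.5% ≤ 50%; employment 9 ≥ 6 mo → qualifies.
Program C: score 805 ≥ 660; DTI 41.5% > 40%; reserves 16.7 ≥ 2 mo → does not qualify.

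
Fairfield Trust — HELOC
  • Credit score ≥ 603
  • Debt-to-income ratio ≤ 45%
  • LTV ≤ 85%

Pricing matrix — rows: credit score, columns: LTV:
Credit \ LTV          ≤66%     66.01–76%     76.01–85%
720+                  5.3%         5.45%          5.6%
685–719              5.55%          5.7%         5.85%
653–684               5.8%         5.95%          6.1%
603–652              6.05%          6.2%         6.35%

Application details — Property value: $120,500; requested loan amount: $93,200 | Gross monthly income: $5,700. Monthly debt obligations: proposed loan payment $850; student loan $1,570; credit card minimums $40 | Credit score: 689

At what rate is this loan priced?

5.85%

Credit score 689 ≥ 603; Total monthly debts = (850 + 1,570 + 40) = 2,460. DTI: 2,460 ÷ 5,700 = 43.2%, within the 45% cap
LTV: 93,200 ÷ 120,500 = 77.3%, within 85% cap
Score 689 is in the 685–719 band; LTV 77.3% is in the 76.01–85% band → 5.85%.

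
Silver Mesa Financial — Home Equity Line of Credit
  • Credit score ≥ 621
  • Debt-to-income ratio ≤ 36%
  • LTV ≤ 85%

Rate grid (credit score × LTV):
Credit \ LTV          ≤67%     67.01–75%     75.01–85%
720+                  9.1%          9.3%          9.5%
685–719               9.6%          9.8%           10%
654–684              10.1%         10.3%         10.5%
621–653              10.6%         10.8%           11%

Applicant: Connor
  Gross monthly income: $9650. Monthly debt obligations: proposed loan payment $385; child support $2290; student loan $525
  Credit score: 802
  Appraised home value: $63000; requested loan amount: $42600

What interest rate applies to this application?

9.3%

Credit score 802 ≥ 621; Total monthly debts = (385 + 2,290 + 525) = 3,200. DTI: 3,200 ÷ 9,650 = 33.2%, within the 36% cap
Loan-to-value = 42,600/63,000 = 67.6% — pass (85% max)
Row: 802 falls in 720+. Column: 67.6% falls in 67.01–75%. Rate = 9.3%.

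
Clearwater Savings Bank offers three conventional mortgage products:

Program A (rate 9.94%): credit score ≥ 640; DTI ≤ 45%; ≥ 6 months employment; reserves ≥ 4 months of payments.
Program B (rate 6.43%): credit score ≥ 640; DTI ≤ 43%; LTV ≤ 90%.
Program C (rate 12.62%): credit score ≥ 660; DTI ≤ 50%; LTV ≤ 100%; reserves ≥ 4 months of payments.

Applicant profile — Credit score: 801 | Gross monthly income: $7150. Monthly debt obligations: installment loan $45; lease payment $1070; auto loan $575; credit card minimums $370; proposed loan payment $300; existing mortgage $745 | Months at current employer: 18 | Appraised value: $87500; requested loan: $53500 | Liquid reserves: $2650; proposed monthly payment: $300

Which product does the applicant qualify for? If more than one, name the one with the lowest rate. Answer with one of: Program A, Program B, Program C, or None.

Program A

Total debts = (45 + 1,070 + 575 + 370 + 300 + 745) = 3,105; DTI = 3,105/7,150 = 43.4%.
LTV = 53,500/87,500 = 61.1%.
Reserves = 2,650/300 = 8.8 months.
Program A: score 801 ≥ 640; DTI 43.4% ≤ 45%; employment 18 ≥ 6 mo; reserves 8.8 ≥ 4 mo → qualifies.
Program B: score 801 ≥ 640; DTI 43.4% > 43%; LTV 61.1% ≤ 90% → does not qualify.
Program C: score 801 ≥ 660; DTI 43.4% ≤ 50%; LTV 61.1% ≤ 100%; reserves 8.8 ≥ 4 mo → qualifies.
Qualifying: Program A, Program C. Lowest rate is 9.94% → Program A.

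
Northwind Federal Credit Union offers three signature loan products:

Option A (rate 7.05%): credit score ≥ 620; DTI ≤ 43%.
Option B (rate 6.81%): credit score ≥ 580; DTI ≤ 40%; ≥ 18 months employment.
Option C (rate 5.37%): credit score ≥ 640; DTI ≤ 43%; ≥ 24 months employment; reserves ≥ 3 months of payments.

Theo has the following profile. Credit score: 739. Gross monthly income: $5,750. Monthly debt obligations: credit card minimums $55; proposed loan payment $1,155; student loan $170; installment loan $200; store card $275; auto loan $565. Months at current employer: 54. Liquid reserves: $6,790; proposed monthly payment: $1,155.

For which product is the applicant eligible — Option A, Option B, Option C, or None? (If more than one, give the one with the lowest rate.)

Total debts = (55 + 1,155 + 170 + 200 + 275 + 565) = 2,420; DTI = 2,420/5,750 = 42.1%.
Reserves = 6,790/1,155 = 5.9 months.
Option A: score 739 ≥ 620; DTI 42.1% ≤ 43% → qualifies.
Option B: score 739 ≥ 580; DTI 42.1% > 40%; employment 54 ≥ 18 mo → does not qualify.
Option C: score 739 ≥ 640; DTI 42.1% ≤ 43%; employment 54 ≥ 24 mo; reserves 5.9 ≥ 3 mo → qualifies.
Qualifying: Option A, Option C. Lowest rate is 5.37% → Option C.

Option C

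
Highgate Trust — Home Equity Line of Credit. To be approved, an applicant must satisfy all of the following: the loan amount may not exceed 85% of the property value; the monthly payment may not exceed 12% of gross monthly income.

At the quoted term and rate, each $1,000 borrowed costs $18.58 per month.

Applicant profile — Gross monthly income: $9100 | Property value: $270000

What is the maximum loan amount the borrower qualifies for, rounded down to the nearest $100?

$58,700

Payment cap: 12% × $9,100 = $1,092/month.
At $18.58 per $1,000, that supports 1,092/18.58 × 1,000 ≈ $58,772 → $58,700.
LTV cap: 85% × $270,000 = $229,500 → $229,500.
Binding constraint: payment-to-income.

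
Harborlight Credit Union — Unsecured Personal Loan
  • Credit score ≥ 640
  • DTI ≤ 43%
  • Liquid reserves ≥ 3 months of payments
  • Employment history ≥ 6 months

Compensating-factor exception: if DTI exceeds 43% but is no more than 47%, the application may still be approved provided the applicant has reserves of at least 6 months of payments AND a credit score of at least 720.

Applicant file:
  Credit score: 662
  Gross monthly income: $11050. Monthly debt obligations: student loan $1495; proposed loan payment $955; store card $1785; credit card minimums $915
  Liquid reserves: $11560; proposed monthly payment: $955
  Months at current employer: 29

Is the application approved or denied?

Denied

Credit score 662 ≥ 640 (meets base)
Total debts = (1,495 + 955 + 1,785 + 915) = 5,150. DTI = 5,150/11,050 = 46.6% > 43% — standard DTI limit exceeded.
Liquid reserves cover 11,560/955 = 12.1 months — ≥ 3 required
Employment 29 ≥ 6 months
46.6% falls in the override range (43%–47%), so the compensating-factor test applies.
Override check — reserves: 12.1 mo (ok); score: 662 (below 720).
Override conditions not both satisfied; exception does not apply.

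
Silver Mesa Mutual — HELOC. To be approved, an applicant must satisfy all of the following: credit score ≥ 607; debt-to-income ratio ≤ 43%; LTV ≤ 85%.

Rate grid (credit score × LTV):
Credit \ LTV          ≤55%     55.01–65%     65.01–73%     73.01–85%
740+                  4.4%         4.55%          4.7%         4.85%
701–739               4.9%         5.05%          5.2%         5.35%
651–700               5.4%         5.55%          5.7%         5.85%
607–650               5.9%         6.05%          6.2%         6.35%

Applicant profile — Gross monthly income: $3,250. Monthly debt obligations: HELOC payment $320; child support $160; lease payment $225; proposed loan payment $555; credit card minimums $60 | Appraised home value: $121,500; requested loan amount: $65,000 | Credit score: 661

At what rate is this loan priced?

5.4%

Credit score 661 ≥ 607; Total monthly debts = (320 + 160 + 225 + 555 + 60) = 1,320. Debt-to-income = 1,320/3,250 = 40.6% — meets 43% limit
LTV = 65,000/121,500 = 53.5% ≤ 85%
Credit 661 → row 651–700; LTV 53.5% → column ≤55%. Grid cell → 5.4%.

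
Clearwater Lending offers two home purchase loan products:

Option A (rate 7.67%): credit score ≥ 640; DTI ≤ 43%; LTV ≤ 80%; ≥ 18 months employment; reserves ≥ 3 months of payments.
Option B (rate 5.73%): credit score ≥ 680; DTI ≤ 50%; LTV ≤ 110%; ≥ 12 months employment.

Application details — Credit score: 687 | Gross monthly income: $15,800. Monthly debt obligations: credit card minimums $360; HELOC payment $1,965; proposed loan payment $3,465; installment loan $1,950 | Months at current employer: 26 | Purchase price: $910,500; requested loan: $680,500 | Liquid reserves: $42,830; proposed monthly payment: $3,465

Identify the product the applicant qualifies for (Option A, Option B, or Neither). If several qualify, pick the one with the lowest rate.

Total debts = (360 + 1,965 + 3,465 + 1,950) = 7,740; DTI = 7,740/15,800 = 49%.
LTV = 680,500/910,500 = 74.7%.
Reserves = 42,830/3,465 = 12.4 months.
Option A: score 687 ≥ 640; DTI 49% > 43%; LTV 74.7% ≤ 80%; employment 26 ≥ 18 mo; reserves 12.4 ≥ 3 mo → does not qualify.
Option B: score 687 ≥ 680; DTI 49% ≤ 50%; LTV 74.7% ≤ 110%; employment 26 ≥ 12 mo → qualifies.

Option B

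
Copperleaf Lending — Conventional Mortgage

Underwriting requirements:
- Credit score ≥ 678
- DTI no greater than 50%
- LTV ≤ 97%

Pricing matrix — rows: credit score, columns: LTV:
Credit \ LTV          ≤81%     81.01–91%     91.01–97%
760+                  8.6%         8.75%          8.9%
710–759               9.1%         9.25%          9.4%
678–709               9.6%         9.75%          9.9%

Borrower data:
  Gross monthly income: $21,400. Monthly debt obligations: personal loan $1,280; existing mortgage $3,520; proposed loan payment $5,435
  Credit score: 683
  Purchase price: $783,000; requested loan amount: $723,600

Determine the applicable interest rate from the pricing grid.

9.9%

Credit score 683 ≥ 678; Total monthly debts = (1,280 + 3,520 + 5,435) = 10,235. DTI = 10,235/21,400 = 47.8% ≤ 50%
LTV = 723,600/783,000 = 92.4% ≤ 97%
Credit 683 → row 678–709; LTV 92.4% → column 91.01–97%. Grid cell → 9.9%.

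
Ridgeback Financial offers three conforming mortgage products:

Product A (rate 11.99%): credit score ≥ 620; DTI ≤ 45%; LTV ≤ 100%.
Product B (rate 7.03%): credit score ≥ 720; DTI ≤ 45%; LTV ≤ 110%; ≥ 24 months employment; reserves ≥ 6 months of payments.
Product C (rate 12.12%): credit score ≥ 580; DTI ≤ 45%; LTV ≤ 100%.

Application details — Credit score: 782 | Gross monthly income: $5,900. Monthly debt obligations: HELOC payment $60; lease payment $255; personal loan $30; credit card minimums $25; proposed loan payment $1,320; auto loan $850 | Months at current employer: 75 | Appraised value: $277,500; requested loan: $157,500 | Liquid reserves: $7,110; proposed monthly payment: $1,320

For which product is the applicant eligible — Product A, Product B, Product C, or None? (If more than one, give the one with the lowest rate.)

Total debts = (60 + 255 + 30 + 25 + 1,320 + 850) = 2,540; DTI = 2,540/5,900 = 43.1%.
LTV = 157,500/277,500 = 56.8%.
Reserves = 7,110/1,320 = 5.4 months.
Product A: score 782 ≥ 620; DTI 43.1% ≤ 45%; LTV 56.8% ≤ 100% → qualifies.
Product B: score 782 ≥ 720; DTI 43.1% ≤ 45%; LTV 56.8% ≤ 110%; employment 75 ≥ 24 mo; reserves 5.4 < 6 mo → does not qualify.
Product C: score 782 ≥ 580; DTI 43.1% ≤ 45%; LTV 56.8% ≤ 100% → qualifies.
Qualifying: Product A, Product C. Lowest rate is 11.99% → Product A.

Product A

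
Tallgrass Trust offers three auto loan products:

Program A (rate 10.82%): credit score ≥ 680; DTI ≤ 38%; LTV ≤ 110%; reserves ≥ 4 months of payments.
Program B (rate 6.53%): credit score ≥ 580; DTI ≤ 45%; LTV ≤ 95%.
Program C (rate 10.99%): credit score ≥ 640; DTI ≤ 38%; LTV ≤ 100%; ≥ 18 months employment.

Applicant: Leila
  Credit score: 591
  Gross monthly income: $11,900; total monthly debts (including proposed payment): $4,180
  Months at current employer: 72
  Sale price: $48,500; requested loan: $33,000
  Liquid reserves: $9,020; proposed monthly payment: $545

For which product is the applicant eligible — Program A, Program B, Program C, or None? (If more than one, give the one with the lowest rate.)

Program B

DTI = 4,180/11,900 = 35.1%.
LTV = 33,000/48,500 = 68%.
Reserves = 9,020/545 = 16.6 months.
Program A: score 591 < 680; DTI 35.1% ≤ 38%; LTV 68% ≤ 110%; reserves 16.6 ≥ 4 mo → does not qualify.
Program B: score 591 ≥ 580; DTI 35.1% ≤ 45%; LTV 68% ≤ 95% → qualifies.
Program C: score 591 < 640; DTI 35.1% ≤ 38%; LTV 68% ≤ 100%; employment 72 ≥ 18 mo → does not qualify.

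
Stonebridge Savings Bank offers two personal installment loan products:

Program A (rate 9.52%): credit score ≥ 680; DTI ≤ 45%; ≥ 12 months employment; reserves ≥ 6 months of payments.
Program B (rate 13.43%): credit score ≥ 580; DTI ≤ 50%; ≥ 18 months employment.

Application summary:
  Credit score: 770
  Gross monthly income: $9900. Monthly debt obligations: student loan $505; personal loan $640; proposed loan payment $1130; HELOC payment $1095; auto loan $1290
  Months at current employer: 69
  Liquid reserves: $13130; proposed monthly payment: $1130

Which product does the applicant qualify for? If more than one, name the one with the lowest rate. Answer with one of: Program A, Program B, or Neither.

Program B

Total debts = (505 + 640 + 1,130 + 1,095 + 1,290) = 4,660; DTI = 4,660/9,900 = 47.1%.
Reserves = 13,130/1,130 = 11.6 months.
Program A: score 770 ≥ 680; DTI 47.1% > 45%; employment 69 ≥ 12 mo; reserves 11.6 ≥ 6 mo → does not qualify.
Program B: score 770 ≥ 580; DTI 47.1% ≤ 50%; employment 69 ≥ 18 mo → qualifies.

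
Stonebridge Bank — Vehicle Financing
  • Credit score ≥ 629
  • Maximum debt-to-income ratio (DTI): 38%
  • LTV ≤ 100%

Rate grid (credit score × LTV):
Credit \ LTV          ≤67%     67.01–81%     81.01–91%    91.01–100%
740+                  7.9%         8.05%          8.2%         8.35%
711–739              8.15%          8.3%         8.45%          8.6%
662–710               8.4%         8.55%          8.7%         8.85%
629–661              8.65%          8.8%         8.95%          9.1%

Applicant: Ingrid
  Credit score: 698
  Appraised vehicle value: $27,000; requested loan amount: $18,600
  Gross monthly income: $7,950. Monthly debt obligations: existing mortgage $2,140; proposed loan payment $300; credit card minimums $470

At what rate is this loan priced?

8.55%

Credit score 698 ≥ 629; Total monthly debts = (2,140 + 300 + 470) = 2,910. DTI: 2,910 ÷ 7,950 = 36.6%, within the 38% cap
LTV: 18,600 ÷ 27,000 = 68.9%, within 100% cap
Score 698 is in the 662–710 band; LTV 68.9% is in the 67.01–81% band → 8.55%.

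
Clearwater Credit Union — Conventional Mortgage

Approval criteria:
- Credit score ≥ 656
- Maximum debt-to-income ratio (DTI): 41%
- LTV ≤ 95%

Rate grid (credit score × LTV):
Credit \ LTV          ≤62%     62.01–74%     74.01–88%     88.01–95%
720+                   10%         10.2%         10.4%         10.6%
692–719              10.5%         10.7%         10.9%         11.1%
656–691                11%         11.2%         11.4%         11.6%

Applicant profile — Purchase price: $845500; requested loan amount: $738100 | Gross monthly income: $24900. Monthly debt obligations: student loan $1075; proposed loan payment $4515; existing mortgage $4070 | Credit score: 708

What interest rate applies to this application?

10.9%

Credit score 708 ≥ 656; Total monthly debts = (1,075 + 4,515 + 4,070) = 9,660. Debt-to-income = 9,660/24,900 = 38.8% — meets 41% limit
LTV = 738,100/845,500 = 87.3% ≤ 95%
Credit 708 → row 692–719; LTV 87.3% → column 74.01–88%. Grid cell → 10.9%.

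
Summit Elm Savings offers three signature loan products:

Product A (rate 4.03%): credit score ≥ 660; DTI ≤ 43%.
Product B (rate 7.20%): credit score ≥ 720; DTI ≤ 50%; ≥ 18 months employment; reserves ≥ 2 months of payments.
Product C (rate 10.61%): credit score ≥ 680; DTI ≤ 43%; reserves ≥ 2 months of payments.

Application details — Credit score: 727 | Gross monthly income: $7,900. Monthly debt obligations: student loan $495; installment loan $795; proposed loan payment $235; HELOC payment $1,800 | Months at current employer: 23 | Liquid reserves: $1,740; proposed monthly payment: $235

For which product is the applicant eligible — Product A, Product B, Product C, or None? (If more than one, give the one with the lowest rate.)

Product A

Total debts = (495 + 795 + 235 + 1,800) = 3,325; DTI = 3,325/7,900 = 42.1%.
Reserves = 1,740/235 = 7.4 months.
Product A: score 727 ≥ 660; DTI 42.1% ≤ 43% → qualifies.
Product B: score 727 ≥ 720; DTI 42.1% ≤ 50%; employment 23 ≥ 18 mo; reserves 7.4 ≥ 2 mo → qualifies.
Product C: score 727 ≥ 680; DTI 42.1% ≤ 43%; reserves 7.4 ≥ 2 mo → qualifies.
Qualifying: Product A, Product B, Product C. Lowest rate is 4.03% → Product A.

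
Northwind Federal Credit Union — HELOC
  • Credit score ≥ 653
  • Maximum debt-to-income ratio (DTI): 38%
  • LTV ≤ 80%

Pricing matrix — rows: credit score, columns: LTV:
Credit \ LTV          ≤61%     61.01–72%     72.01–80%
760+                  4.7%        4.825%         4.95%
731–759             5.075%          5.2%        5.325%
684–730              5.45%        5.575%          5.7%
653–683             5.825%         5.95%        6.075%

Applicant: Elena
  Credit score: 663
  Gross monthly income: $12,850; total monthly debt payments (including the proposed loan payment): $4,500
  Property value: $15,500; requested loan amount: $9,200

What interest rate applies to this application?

5.825%

Credit score 663 ≥ 653; Debt-to-income = 4,500/12,850 = 35% — meets 38% limit
LTV = 9,200/15,500 = 59.4% ≤ 80%
Score 663 is in the 653–683 band; LTV 59.4% is in the ≤61% band → 5.825%.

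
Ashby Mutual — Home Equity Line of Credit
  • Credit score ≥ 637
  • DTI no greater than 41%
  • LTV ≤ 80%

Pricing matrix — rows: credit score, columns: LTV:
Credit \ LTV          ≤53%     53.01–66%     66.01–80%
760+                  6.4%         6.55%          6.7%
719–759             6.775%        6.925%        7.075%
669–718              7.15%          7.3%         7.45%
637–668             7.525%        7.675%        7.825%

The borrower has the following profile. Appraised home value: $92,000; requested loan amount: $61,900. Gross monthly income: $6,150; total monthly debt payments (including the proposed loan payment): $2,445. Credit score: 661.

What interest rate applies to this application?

Credit score 661 ≥ 637; DTI = 2,445/6,150 = 39.8% ≤ 41%
LTV: 61,900 ÷ 92,000 = 67.3%, within 80% cap
Credit 661 → row 637–668; LTV 67.3% → column 66.01–80%. Grid cell → 7.825%.

7.825%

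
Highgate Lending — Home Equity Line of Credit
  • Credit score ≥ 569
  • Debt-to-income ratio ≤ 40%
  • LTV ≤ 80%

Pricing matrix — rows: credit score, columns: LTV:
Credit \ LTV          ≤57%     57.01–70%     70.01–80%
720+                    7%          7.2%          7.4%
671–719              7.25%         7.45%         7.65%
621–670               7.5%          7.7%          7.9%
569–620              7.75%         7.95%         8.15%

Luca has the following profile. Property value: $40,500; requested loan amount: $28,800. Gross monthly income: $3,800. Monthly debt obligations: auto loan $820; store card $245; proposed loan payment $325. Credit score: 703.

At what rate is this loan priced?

Credit score 703 ≥ 569; Total monthly debts = (820 + 245 + 325) = 1,390. DTI = 1,390/3,800 = 36.6% ≤ 40%
LTV: 28,800 ÷ 40,500 = 71.1%, within 80% cap
Credit 703 → row 671–719; LTV 71.1% → column 70.01–80%. Grid cell → 7.65%.

7.65%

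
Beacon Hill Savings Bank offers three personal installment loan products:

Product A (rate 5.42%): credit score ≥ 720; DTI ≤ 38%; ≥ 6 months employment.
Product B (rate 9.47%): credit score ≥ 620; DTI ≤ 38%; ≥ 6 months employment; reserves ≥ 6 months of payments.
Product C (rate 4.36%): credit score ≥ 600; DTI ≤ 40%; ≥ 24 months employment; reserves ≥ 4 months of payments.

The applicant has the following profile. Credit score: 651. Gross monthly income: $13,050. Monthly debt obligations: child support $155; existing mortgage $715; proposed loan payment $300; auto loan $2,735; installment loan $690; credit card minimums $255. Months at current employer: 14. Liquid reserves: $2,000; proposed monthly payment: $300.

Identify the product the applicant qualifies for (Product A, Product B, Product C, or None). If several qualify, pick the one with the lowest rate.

Product B

Total debts = (155 + 715 + 300 + 2,735 + 690 + 255) = 4,850; DTI = 4,850/13,050 = 37.2%.
Reserves = 2,000/300 = 6.7 months.
Product A: score 651 < 720; DTI 37.2% ≤ 38%; employment 14 ≥ 6 mo → does not qualify.
Product B: score 651 ≥ 620; DTI 37.2% ≤ 38%; employment 14 ≥ 6 mo; reserves 6.7 ≥ 6 mo → qualifies.
Product C: score 651 ≥ 600; DTI 37.2% ≤ 40%; employment 14 < 24 mo; reserves 6.7 ≥ 4 mo → does not qualify.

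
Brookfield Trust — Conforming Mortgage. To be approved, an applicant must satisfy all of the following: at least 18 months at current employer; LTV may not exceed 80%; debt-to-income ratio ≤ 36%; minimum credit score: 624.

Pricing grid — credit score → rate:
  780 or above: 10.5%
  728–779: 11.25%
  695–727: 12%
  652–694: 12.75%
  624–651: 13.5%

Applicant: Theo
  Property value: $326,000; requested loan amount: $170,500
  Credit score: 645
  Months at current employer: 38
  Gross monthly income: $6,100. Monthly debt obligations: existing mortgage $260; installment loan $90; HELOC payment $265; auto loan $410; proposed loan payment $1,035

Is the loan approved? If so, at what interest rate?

Approved at 13.5%

Credit score 645 ≥ 624 (meets minimum)
Loan-to-value = 170,500/326,000 = 52.3% — pass (80% max)
Employment 38 ≥ 18 months
Total monthly debts = (260 + 90 + 265 + 410 + 1,035) = 2,060. DTI: 2,060 ÷ 6,100 = 33.8%, within the 36% cap
All requirements met. Score 645 falls in the 624–651 tier → 13.5%.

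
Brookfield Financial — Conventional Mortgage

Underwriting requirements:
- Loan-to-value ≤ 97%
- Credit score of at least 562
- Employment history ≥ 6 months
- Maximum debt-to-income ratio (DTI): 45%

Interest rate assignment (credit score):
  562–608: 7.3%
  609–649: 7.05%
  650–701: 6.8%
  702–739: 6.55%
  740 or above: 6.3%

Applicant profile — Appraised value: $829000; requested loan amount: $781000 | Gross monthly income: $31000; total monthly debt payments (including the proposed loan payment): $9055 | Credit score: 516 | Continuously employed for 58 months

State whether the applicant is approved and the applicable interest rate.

Credit score 516 < 562 (below minimum)
Debt-to-income = 9,055/31,000 = 29.2% — meets 45% limit
LTV: 781,000 ÷ 829,000 = 94.2%, within 97% cap
Employment 58 ≥ 6 months
Not all requirements met → denied.

Denied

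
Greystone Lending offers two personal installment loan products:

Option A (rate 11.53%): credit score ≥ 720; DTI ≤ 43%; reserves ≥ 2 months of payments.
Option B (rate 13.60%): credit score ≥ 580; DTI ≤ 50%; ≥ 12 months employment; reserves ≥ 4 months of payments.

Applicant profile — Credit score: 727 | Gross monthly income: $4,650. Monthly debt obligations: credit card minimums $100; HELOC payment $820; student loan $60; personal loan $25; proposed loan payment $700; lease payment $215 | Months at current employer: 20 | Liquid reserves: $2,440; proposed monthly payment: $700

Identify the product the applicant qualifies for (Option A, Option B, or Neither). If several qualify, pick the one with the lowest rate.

Option A

Total debts = (100 + 820 + 60 + 25 + 700 + 215) = 1,920; DTI = 1,920/4,650 = 41.3%.
Reserves = 2,440/700 = 3.5 months.
Option A: score 727 ≥ 720; DTI 41.3% ≤ 43%; reserves 3.5 ≥ 2 mo → qualifies.
Option B: score 727 ≥ 580; DTI 41.3% ≤ 50%; employment 20 ≥ 12 mo; reserves 3.5 < 4 mo → does not qualify.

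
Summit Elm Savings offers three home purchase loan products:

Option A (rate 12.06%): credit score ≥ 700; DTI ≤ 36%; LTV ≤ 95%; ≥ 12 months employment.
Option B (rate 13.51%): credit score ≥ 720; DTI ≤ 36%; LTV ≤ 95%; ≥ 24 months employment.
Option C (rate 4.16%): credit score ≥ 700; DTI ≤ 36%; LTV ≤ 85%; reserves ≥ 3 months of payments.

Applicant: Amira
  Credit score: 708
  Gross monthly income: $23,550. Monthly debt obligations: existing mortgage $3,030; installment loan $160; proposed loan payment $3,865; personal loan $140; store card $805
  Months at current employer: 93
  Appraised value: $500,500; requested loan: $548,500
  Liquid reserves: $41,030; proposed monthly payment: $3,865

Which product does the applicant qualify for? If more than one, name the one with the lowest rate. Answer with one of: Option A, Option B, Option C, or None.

None

Total debts = (3,030 + 160 + 3,865 + 140 + 805) = 8,000; DTI = 8,000/23,550 = 34%.
LTV = 548,500/500,500 = 109.6%.
Reserves = 41,030/3,865 = 10.6 months.
Option A: score 708 ≥ 700; DTI 34% ≤ 36%; LTV 109.6% > 95%; employment 93 ≥ 12 mo → does not qualify.
Option B: score 708 < 720; DTI 34% ≤ 36%; LTV 109.6% > 95%; employment 93 ≥ 24 mo → does not qualify.
Option C: score 708 ≥ 700; DTI 34% ≤ 36%; LTV 109.6% > 85%; reserves 10.6 ≥ 3 mo → does not qualify.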